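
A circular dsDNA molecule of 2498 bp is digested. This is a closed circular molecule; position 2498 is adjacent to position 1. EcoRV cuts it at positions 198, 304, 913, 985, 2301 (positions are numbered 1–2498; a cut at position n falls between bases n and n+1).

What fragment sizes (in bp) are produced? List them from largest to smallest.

Circular molecule, 5 cuts → 5 fragments:
  304 − 198 = 106 bp
  913 − 304 = 609 bp
  985 − 913 = 72 bp
  2301 − 985 = 1316 bp
  wrap: 2498 − 2301 + 198 = 395 bp
Sorted largest to smallest: 1316, 609, 395, 106, 72 bp.

1316, 609, 395, 106, 72 bp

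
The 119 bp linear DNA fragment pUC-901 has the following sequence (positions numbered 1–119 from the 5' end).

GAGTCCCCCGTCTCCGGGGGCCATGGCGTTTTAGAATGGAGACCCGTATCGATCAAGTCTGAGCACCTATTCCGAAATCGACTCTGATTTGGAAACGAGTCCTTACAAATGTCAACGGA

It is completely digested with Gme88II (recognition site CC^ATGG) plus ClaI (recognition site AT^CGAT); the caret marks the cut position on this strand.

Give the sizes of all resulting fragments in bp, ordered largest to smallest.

70, 27, 22 bp

The Gme88II site (CCATGG) starts at position 21.
Gme88II cuts after base 2 of each site, so after position 22.
The ClaI site (ATCGAT) starts at position 48.
ClaI cuts after base 2 of each site, so after position 49.
Combined cut positions: 22, 49.
Linear molecule, 2 cuts → 3 fragments:
  1–22 → 22 bp
  23–49 → 27 bp
  50–119 → 70 bp
Sorted largest to smallest: 70, 27, 22 bp.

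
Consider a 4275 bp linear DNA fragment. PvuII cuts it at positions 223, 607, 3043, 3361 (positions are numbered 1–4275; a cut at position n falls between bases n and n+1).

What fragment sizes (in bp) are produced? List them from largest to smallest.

2436, 914, 384, 318, 223 bp

Linear molecule, 4 cuts → 5 fragments:
  223 − 0 = 223 bp
  607 − 223 = 384 bp
  3043 − 607 = 2436 bp
  3361 − 3043 = 318 bp
  4275 − 3361 = 914 bp
Sorted largest to smallest: 2436, 914, 384, 318, 223 bp.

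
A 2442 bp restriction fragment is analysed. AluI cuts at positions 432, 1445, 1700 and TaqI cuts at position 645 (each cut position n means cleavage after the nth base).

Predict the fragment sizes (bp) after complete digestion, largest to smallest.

Combined cut positions (sorted): 432, 645, 1445, 1700.
Linear molecule, 4 cuts → 5 fragments:
  432 − 0 = 432 bp
  645 − 432 = 213 bp
  1445 − 645 = 800 bp
  1700 − 1445 = 255 bp
  2442 − 1700 = 742 bp
Sorted largest to smallest: 800, 742, 432, 255, 213 bp.

800, 742, 432, 255, 213 bp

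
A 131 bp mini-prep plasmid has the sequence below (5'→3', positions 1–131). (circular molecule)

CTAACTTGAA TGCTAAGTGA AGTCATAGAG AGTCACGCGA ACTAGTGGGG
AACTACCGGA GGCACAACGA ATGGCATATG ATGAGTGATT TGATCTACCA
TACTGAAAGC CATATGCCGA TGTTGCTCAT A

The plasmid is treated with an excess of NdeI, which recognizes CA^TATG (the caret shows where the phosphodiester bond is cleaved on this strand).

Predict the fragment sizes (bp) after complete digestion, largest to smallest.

NdeI sites (CATATG) start at positions 75, 111.
NdeI cuts after base 2 of each site, so after positions 76, 112.
Circular molecule, 2 cuts → 2 fragments:
  77–112 → 36 bp
  113–131 then 1–76 → 19 + 76 = 95 bp
Sorted largest to smallest: 95, 36 bp.

95, 36 bp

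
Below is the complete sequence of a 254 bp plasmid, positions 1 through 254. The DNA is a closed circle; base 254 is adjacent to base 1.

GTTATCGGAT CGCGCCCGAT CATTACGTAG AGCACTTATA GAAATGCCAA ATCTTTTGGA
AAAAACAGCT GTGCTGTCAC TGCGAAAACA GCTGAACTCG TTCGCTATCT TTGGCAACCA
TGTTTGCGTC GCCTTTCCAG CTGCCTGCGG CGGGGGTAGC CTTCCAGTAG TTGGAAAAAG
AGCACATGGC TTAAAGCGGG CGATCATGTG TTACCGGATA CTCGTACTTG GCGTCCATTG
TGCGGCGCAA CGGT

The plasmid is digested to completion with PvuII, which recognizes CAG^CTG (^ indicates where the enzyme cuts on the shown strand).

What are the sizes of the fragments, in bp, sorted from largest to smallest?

182, 49, 23 bp

PvuII sites (CAGCTG) start at positions 66, 89, 138.
PvuII cuts after base 3 of each site, so after positions 68, 91, 140.
Circular molecule, 3 cuts → 3 fragments:
  69–91 → 23 bp
  92–140 → 49 bp
  141–254 then 1–68 → 114 + 68 = 182 bp
Sorted largest to smallest: 182, 49, 23 bp.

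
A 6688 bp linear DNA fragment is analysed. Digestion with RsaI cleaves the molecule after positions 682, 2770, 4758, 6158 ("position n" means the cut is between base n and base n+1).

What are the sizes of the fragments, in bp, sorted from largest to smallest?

2088, 1988, 1400, 682, 530 bp

Linear molecule, 4 cuts → 5 fragments:
  682 − 0 = 682 bp
  2770 − 682 = 2088 bp
  4758 − 2770 = 1988 bp
  6158 − 4758 = 1400 bp
  6688 − 6158 = 530 bp
Sorted largest to smallest: 2088, 1988, 1400, 682, 530 bp.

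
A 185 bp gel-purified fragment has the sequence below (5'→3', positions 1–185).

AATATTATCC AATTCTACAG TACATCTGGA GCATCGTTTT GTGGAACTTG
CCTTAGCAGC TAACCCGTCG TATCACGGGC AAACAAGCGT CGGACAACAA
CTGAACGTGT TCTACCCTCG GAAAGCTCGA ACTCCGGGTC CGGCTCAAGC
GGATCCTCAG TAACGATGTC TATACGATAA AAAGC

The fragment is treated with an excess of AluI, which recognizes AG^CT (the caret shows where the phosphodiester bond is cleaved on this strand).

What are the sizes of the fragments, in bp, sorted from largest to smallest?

AluI sites (AGCT) start at positions 58, 124.
AluI cuts after base 2 of each site, so after positions 59, 125.
Linear molecule, 2 cuts → 3 fragments:
  1–59 → 59 bp
  60–125 → 66 bp
  126–185 → 60 bp
Sorted largest to smallest: 66, 60, 59 bp.

66, 60, 59 bp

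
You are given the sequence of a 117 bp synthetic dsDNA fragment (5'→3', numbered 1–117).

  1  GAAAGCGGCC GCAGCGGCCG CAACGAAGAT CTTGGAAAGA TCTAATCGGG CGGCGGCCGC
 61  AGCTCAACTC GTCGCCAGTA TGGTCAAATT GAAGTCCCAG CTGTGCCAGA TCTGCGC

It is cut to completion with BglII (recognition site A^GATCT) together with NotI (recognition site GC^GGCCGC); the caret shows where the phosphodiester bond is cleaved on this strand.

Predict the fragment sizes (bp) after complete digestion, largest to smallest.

BglII sites (AGATCT) start at positions 27, 38, 108.
BglII cuts after the first base of each site, so after positions 27, 38, 108.
NotI sites (GCGGCCGC) start at positions 5, 14, 53.
NotI cuts after base 2 of each site, so after positions 6, 15, 54.
Combined cut positions: 6, 15, 27, 38, 54, 108.
Linear molecule, 6 cuts → 7 fragments:
  1–6 → 6 bp
  7–15 → 9 bp
  16–27 → 12 bp
  28–38 → 11 bp
  39–54 → 16 bp
  55–108 → 54 bp
  109–117 → 9 bp
Sorted largest to smallest: 54, 16, 12, 11, 9, 9, 6 bp.

54, 16, 12, 11, 9, 9, 6 bp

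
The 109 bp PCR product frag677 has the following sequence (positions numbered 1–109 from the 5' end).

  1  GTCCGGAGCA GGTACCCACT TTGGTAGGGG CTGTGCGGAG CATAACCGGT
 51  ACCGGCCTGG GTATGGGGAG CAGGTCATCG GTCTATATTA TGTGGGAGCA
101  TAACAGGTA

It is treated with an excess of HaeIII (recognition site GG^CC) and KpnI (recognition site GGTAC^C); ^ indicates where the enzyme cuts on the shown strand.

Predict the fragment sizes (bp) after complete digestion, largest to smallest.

54, 37, 15, 3 bp

The HaeIII site (GGCC) starts at position 54.
HaeIII cuts after base 2 of each site, so after position 55.
KpnI sites (GGTACC) start at positions 11, 48.
KpnI cuts after base 5 of each site (before the last base), so after positions 15, 52.
Combined cut positions: 15, 52, 55.
Linear molecule, 3 cuts → 4 fragments:
  1–15 → 15 bp
  16–52 → 37 bp
  53–55 → 3 bp
  56–109 → 54 bp
Sorted largest to smallest: 54, 37, 15, 3 bp.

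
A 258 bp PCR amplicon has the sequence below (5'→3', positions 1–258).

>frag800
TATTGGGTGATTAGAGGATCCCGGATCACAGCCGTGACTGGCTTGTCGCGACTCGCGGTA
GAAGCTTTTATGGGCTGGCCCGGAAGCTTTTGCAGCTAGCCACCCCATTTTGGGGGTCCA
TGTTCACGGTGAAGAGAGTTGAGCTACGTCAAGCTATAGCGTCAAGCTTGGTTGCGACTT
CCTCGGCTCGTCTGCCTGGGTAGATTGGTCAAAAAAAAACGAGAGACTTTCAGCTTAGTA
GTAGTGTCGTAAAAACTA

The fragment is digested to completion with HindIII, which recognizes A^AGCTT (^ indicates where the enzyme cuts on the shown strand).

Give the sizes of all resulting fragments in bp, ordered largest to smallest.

94, 80, 62, 22 bp

HindIII sites (AAGCTT) start at positions 62, 84, 164.
HindIII cuts after the first base of each site, so after positions 62, 84, 164.
Linear molecule, 3 cuts → 4 fragments:
  1–62 → 62 bp
  63–84 → 22 bp
  85–164 → 80 bp
  165–258 → 94 bp
Sorted largest to smallest: 94, 80, 62, 22 bp.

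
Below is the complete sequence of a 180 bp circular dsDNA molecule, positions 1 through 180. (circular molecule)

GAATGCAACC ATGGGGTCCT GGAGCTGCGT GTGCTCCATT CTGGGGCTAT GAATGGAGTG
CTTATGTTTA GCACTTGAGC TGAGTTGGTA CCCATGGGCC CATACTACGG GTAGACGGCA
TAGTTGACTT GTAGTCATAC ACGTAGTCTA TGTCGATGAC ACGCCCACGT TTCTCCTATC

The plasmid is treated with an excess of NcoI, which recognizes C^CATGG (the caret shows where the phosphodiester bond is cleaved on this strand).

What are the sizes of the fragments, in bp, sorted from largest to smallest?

NcoI sites (CCATGG) start at positions 9, 92.
NcoI cuts after the first base of each site, so after positions 9, 92.
Circular molecule, 2 cuts → 2 fragments:
  10–92 → 83 bp
  93–180 then 1–9 → 88 + 9 = 97 bp
Sorted largest to smallest: 97, 83 bp.

97, 83 bp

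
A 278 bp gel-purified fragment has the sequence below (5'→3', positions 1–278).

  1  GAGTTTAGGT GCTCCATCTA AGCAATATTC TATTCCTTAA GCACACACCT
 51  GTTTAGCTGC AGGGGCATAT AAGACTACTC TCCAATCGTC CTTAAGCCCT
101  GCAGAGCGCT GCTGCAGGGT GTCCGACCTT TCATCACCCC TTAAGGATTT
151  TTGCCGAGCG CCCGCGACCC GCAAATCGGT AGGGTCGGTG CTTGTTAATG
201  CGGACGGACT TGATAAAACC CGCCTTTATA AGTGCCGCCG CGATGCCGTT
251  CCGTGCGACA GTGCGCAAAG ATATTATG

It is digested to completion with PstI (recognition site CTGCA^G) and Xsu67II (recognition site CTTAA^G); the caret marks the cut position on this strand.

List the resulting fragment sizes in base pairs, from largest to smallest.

134, 40, 34, 28, 21, 13, 8 bp

PstI sites (CTGCAG) start at positions 57, 99, 112.
PstI cuts after base 5 of each site (before the last base), so after positions 61, 103, 116.
Xsu67II sites (CTTAAG) start at positions 36, 91, 140.
Xsu67II cuts after base 5 of each site (before the last base), so after positions 40, 95, 144.
Combined cut positions: 40, 61, 95, 103, 116, 144.
Linear molecule, 6 cuts → 7 fragments:
  1–40 → 40 bp
  41–61 → 21 bp
  62–95 → 34 bp
  96–103 → 8 bp
  104–116 → 13 bp
  117–144 → 28 bp
  145–278 → 134 bp
Sorted largest to smallest: 134, 40, 34, 28, 21, 13, 8 bp.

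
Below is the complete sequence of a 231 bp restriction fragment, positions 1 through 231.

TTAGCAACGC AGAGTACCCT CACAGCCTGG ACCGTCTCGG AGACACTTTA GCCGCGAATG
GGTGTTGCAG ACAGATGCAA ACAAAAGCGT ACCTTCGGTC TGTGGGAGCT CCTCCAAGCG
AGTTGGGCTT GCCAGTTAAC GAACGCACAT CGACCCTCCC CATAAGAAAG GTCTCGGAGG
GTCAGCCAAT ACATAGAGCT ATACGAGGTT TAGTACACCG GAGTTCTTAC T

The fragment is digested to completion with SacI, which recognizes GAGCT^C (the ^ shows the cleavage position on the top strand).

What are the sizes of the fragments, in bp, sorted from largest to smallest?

121, 110 bp

The SacI site (GAGCTC) starts at position 106.
SacI cuts after base 5 of each site (before the last base), so after position 110.
Linear molecule, 1 cut → 2 fragments:
  1–110 → 110 bp
  111–231 → 121 bp
Sorted largest to smallest: 121, 110 bp.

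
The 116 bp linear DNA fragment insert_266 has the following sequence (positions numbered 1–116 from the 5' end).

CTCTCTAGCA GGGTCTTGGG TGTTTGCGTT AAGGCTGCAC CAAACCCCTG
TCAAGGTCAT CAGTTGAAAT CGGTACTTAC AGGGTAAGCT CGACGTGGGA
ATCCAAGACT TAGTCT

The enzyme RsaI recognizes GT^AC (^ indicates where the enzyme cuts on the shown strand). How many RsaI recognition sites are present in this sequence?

GTAC occurs starting at position 73.
RsaI cuts at 1 site.

1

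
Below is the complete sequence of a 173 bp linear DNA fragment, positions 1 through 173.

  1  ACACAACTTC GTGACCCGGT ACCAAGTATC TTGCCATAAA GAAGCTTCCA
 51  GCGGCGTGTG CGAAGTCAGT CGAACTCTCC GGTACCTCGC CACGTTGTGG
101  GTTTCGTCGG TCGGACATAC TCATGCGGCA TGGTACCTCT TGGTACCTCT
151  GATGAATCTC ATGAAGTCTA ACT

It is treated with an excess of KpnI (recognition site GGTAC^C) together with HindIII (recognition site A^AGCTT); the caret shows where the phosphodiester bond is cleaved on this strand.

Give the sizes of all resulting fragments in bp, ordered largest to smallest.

51, 43, 27, 22, 20, 10 bp

KpnI sites (GGTACC) start at positions 18, 81, 132, 142.
KpnI cuts after base 5 of each site (before the last base), so after positions 22, 85, 136, 146.
The HindIII site (AAGCTT) starts at position 42.
HindIII cuts after the first base of each site, so after position 42.
Combined cut positions: 22, 42, 85, 136, 146.
Linear molecule, 5 cuts → 6 fragments:
  1–22 → 22 bp
  23–42 → 20 bp
  43–85 → 43 bp
  86–136 → 51 bp
  137–146 → 10 bp
  147–173 → 27 bp
Sorted largest to smallest: 51, 43, 27, 22, 20, 10 bp.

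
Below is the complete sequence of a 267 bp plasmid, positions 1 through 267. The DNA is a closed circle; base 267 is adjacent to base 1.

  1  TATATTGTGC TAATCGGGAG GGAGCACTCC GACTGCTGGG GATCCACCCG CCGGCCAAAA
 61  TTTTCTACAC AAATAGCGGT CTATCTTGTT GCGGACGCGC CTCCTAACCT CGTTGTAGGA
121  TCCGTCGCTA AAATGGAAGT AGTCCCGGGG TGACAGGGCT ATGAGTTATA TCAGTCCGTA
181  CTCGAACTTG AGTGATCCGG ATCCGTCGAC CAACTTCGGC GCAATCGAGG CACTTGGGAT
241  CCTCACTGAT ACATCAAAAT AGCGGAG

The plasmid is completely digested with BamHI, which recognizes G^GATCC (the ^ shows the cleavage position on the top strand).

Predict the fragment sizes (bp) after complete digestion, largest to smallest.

BamHI sites (GGATCC) start at positions 40, 118, 199, 237.
BamHI cuts after the first base of each site, so after positions 40, 118, 199, 237.
Circular molecule, 4 cuts → 4 fragments:
  41–118 → 78 bp
  119–199 → 81 bp
  200–237 → 38 bp
  238–267 then 1–40 → 30 + 40 = 70 bp
Sorted largest to smallest: 81, 78, 70, 38 bp.

81, 78, 70, 38 bp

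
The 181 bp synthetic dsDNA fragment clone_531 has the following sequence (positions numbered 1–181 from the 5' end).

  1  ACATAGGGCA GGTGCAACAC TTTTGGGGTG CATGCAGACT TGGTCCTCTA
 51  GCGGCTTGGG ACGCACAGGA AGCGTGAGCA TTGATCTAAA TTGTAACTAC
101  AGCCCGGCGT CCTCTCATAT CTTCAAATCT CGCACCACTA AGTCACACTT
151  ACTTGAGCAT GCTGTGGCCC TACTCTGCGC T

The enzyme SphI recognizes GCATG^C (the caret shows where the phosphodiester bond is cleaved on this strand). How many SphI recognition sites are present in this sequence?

GCATGC occurs starting at positions 30, 157.
SphI cuts at 2 sites.

2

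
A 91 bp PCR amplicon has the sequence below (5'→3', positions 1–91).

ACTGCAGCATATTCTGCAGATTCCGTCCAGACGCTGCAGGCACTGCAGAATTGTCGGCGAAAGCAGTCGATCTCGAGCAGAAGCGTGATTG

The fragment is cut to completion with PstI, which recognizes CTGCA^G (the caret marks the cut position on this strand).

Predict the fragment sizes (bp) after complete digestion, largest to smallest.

44, 20, 12, 9, 6 bp

PstI sites (CTGCAG) start at positions 2, 14, 34, 43.
PstI cuts after base 5 of each site (before the last base), so after positions 6, 18, 38, 47.
Linear molecule, 4 cuts → 5 fragments:
  1–6 → 6 bp
  7–18 → 12 bp
  19–38 → 20 bp
  39–47 → 9 bp
  48–91 → 44 bp
Sorted largest to smallest: 44, 20, 12, 9, 6 bp.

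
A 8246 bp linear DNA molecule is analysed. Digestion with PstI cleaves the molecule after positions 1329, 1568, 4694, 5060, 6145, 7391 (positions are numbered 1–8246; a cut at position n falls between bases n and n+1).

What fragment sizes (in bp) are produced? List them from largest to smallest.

3126, 1329, 1246, 1085, 855, 366, 239 bp

Linear molecule, 6 cuts → 7 fragments:
  1329 − 0 = 1329 bp
  1568 − 1329 = 239 bp
  4694 − 1568 = 3126 bp
  5060 − 4694 = 366 bp
  6145 − 5060 = 1085 bp
  7391 − 6145 = 1246 bp
  8246 − 7391 = 855 bp
Sorted largest to smallest: 3126, 1329, 1246, 1085, 855, 366, 239 bp.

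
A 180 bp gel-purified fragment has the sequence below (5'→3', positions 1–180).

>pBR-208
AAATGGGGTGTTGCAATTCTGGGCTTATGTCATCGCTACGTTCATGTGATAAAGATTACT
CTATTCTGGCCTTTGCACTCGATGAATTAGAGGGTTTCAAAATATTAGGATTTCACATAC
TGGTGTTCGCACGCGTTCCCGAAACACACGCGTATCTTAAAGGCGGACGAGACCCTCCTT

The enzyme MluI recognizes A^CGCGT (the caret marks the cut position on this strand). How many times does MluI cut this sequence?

2

ACGCGT occurs starting at positions 131, 148.
MluI cuts at 2 sites.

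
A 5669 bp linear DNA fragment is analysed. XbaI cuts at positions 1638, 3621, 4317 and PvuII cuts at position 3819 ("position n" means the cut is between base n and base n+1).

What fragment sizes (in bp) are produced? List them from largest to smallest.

Combined cut positions (sorted): 1638, 3621, 3819, 4317.
Linear molecule, 4 cuts → 5 fragments:
  1638 − 0 = 1638 bp
  3621 − 1638 = 1983 bp
  3819 − 3621 = 198 bp
  4317 − 3819 = 498 bp
  5669 − 4317 = 1352 bp
Sorted largest to smallest: 1983, 1638, 1352, 498, 198 bp.

1983, 1638, 1352, 498, 198 bp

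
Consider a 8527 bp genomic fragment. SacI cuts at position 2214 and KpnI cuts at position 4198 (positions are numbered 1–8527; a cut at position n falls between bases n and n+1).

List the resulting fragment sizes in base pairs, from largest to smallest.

4329, 2214, 1984 bp

Combined cut positions (sorted): 2214, 4198.
Linear molecule, 2 cuts → 3 fragments:
  2214 − 0 = 2214 bp
  4198 − 2214 = 1984 bp
  8527 − 4198 = 4329 bp
Sorted largest to smallest: 4329, 2214, 1984 bp.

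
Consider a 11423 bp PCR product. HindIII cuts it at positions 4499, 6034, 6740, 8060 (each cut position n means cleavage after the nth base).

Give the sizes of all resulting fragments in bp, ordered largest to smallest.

4499, 3363, 1535, 1320, 706 bp

Linear molecule, 4 cuts → 5 fragments:
  4499 − 0 = 4499 bp
  6034 − 4499 = 1535 bp
  6740 − 6034 = 706 bp
  8060 − 6740 = 1320 bp
  11423 − 8060 = 3363 bp
Sorted largest to smallest: 4499, 3363, 1535, 1320, 706 bp.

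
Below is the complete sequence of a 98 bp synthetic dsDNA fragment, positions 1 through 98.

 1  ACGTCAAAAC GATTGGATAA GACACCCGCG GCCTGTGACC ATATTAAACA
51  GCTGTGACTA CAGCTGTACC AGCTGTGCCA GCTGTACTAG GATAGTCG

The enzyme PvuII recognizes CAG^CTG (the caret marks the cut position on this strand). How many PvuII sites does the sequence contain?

CAGCTG occurs starting at positions 49, 61, 70, 79.
PvuII cuts at 4 sites.

4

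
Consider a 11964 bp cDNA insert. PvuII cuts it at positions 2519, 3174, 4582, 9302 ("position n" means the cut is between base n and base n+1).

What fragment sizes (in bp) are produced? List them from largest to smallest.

4720, 2662, 2519, 1408, 655 bp

Linear molecule, 4 cuts → 5 fragments:
  2519 − 0 = 2519 bp
  3174 − 2519 = 655 bp
  4582 − 3174 = 1408 bp
  9302 − 4582 = 4720 bp
  11964 − 9302 = 2662 bp
Sorted largest to smallest: 4720, 2662, 2519, 1408, 655 bp.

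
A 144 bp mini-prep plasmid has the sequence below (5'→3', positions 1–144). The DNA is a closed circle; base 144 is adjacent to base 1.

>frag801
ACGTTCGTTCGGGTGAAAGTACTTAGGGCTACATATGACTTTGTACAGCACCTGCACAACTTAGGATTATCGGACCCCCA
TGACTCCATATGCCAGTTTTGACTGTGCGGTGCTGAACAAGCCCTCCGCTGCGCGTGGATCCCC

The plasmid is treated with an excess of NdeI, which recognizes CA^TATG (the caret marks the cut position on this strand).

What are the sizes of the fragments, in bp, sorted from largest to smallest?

NdeI sites (CATATG) start at positions 32, 87.
NdeI cuts after base 2 of each site, so after positions 33, 88.
Circular molecule, 2 cuts → 2 fragments:
  34–88 → 55 bp
  89–144 then 1–33 → 56 + 33 = 89 bp
Sorted largest to smallest: 89, 55 bp.

89, 55 bp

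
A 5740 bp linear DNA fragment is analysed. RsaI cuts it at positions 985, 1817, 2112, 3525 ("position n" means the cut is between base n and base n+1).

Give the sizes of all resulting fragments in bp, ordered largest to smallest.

Linear molecule, 4 cuts → 5 fragments:
  985 − 0 = 985 bp
  1817 − 985 = 832 bp
  2112 − 1817 = 295 bp
  3525 − 2112 = 1413 bp
  5740 − 3525 = 2215 bp
Sorted largest to smallest: 2215, 1413, 985, 832, 295 bp.

2215, 1413, 985, 832, 295 bp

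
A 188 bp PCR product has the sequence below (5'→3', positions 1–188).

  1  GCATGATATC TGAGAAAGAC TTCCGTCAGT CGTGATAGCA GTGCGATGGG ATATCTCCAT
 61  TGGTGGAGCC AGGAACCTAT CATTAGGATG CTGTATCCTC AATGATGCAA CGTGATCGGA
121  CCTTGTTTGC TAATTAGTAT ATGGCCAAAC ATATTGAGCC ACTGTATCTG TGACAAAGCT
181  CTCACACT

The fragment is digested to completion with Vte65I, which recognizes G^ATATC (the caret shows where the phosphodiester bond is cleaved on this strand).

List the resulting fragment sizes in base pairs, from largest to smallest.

138, 45, 5 bp

Vte65I sites (GATATC) start at positions 5, 50.
Vte65I cuts after the first base of each site, so after positions 5, 50.
Linear molecule, 2 cuts → 3 fragments:
  1–5 → 5 bp
  6–50 → 45 bp
  51–188 → 138 bp
Sorted largest to smallest: 138, 45, 5 bp.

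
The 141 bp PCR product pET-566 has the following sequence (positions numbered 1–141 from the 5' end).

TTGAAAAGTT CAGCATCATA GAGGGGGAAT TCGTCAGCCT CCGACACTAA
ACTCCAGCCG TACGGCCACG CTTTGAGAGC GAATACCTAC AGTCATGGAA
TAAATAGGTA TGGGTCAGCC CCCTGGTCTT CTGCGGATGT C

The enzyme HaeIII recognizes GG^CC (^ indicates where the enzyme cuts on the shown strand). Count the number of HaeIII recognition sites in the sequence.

1

GGCC occurs starting at position 64.
HaeIII cuts at 1 site.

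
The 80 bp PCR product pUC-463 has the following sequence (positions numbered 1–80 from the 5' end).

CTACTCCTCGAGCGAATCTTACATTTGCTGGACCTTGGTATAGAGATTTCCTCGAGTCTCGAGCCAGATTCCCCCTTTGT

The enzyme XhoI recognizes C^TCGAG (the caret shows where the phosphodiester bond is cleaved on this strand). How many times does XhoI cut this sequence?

3

CTCGAG occurs starting at positions 7, 51, 58.
XhoI cuts at 3 sites.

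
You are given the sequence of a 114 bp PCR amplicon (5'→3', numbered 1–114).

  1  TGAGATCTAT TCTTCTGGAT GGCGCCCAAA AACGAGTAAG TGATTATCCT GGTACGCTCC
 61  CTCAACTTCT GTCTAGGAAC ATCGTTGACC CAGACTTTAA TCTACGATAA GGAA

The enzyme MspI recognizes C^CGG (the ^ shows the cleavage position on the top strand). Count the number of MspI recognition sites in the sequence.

0

No occurrence of CCGG is present in the sequence.
MspI does not cut: 0 sites.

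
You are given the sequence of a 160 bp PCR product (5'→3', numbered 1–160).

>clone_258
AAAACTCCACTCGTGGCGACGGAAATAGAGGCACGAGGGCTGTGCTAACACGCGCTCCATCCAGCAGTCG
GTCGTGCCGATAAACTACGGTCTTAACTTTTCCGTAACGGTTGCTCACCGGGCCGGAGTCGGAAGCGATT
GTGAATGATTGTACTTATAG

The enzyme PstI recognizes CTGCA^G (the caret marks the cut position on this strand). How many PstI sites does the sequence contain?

No occurrence of CTGCAG is present in the sequence.
PstI does not cut: 0 sites.

0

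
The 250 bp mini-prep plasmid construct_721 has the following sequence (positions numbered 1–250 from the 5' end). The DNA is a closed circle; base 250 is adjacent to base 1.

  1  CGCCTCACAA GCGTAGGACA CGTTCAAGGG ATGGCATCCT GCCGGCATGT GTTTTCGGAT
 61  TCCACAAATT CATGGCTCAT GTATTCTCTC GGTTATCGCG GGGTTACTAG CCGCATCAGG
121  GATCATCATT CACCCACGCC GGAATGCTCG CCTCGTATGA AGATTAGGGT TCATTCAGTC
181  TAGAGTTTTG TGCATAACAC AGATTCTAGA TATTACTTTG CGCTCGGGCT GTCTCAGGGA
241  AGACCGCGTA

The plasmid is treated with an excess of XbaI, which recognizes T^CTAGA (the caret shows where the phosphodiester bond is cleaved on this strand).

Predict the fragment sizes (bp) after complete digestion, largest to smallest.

224, 26 bp

XbaI sites (TCTAGA) start at positions 179, 205.
XbaI cuts after the first base of each site, so after positions 179, 205.
Circular molecule, 2 cuts → 2 fragments:
  180–205 → 26 bp
  206–250 then 1–179 → 45 + 179 = 224 bp
Sorted largest to smallest: 224, 26 bp.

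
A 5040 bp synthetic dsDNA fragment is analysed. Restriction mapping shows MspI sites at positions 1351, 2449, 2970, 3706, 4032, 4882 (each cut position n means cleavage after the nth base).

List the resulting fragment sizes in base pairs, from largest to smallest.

1351, 1098, 850, 736, 521, 326, 158 bp

Linear molecule, 6 cuts → 7 fragments:
  1351 − 0 = 1351 bp
  2449 − 1351 = 1098 bp
  2970 − 2449 = 521 bp
  3706 − 2970 = 736 bp
  4032 − 3706 = 326 bp
  4882 − 4032 = 850 bp
  5040 − 4882 = 158 bp
Sorted largest to smallest: 1351, 1098, 850, 736, 521, 326, 158 bp.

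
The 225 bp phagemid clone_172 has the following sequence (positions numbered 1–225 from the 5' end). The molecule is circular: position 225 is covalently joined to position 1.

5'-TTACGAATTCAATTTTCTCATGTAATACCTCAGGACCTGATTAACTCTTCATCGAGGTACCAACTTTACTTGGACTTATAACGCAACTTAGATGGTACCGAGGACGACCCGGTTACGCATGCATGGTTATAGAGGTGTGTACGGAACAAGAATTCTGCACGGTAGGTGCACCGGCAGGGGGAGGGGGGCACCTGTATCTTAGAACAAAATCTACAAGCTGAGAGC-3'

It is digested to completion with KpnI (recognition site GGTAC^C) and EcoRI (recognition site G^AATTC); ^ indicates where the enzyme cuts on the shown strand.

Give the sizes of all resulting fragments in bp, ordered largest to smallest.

KpnI sites (GGTACC) start at positions 56, 94.
KpnI cuts after base 5 of each site (before the last base), so after positions 60, 98.
EcoRI sites (GAATTC) start at positions 5, 150.
EcoRI cuts after the first base of each site, so after positions 5, 150.
Combined cut positions: 5, 60, 98, 150.
Circular molecule, 4 cuts → 4 fragments:
  6–60 → 55 bp
  61–98 → 38 bp
  99–150 → 52 bp
  151–225 then 1–5 → 75 + 5 = 80 bp
Sorted largest to smallest: 80, 55, 52, 38 bp.

80, 55, 52, 38 bp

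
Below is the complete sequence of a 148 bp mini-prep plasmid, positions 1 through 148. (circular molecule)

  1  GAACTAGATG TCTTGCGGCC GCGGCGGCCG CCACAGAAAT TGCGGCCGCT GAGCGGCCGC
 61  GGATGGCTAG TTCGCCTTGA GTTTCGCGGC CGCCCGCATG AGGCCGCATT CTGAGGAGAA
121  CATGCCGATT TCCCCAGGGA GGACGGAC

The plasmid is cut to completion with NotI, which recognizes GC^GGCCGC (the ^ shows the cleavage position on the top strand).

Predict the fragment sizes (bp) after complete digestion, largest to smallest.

77, 33, 18, 11, 9 bp

NotI sites (GCGGCCGC) start at positions 15, 24, 42, 53, 86.
NotI cuts after base 2 of each site, so after positions 16, 25, 43, 54, 87.
Circular molecule, 5 cuts → 5 fragments:
  17–25 → 9 bp
  26–43 → 18 bp
  44–54 → 11 bp
  55–87 → 33 bp
  88–148 then 1–16 → 61 + 16 = 77 bp
Sorted largest to smallest: 77, 33, 18, 11, 9 bp.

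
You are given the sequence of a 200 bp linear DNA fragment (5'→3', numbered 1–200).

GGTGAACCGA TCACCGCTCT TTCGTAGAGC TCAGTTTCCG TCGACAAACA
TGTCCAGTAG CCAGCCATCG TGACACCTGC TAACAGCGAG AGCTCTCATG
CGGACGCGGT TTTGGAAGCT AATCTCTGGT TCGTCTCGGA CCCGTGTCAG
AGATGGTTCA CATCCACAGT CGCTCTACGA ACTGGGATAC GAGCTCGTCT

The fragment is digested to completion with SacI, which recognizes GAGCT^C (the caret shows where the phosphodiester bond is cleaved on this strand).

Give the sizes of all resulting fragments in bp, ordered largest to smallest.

101, 63, 31, 5 bp

SacI sites (GAGCTC) start at positions 27, 90, 191.
SacI cuts after base 5 of each site (before the last base), so after positions 31, 94, 195.
Linear molecule, 3 cuts → 4 fragments:
  1–31 → 31 bp
  32–94 → 63 bp
  95–195 → 101 bp
  196–200 → 5 bp
Sorted largest to smallest: 101, 63, 31, 5 bp.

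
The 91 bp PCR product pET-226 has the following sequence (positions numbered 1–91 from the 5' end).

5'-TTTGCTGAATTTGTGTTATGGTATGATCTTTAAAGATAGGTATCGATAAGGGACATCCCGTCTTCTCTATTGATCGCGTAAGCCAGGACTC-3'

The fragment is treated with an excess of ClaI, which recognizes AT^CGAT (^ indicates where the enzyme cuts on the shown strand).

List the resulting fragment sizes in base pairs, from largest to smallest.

The ClaI site (ATCGAT) starts at position 42.
ClaI cuts after base 2 of each site, so after position 43.
Linear molecule, 1 cut → 2 fragments:
  1–43 → 43 bp
  44–91 → 48 bp
Sorted largest to smallest: 48, 43 bp.

48, 43 bp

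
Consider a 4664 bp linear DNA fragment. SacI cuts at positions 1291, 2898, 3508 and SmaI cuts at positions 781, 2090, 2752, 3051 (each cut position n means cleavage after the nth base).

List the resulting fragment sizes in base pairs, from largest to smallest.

Combined cut positions (sorted): 781, 1291, 2090, 2752, 2898, 3051, 3508.
Linear molecule, 7 cuts → 8 fragments:
  781 − 0 = 781 bp
  1291 − 781 = 510 bp
  2090 − 1291 = 799 bp
  2752 − 2090 = 662 bp
  2898 − 2752 = 146 bp
  3051 − 2898 = 153 bp
  3508 − 3051 = 457 bp
  4664 − 3508 = 1156 bp
Sorted largest to smallest: 1156, 799, 781, 662, 510, 457, 153, 146 bp.

1156, 799, 781, 662, 510, 457, 153, 146 bp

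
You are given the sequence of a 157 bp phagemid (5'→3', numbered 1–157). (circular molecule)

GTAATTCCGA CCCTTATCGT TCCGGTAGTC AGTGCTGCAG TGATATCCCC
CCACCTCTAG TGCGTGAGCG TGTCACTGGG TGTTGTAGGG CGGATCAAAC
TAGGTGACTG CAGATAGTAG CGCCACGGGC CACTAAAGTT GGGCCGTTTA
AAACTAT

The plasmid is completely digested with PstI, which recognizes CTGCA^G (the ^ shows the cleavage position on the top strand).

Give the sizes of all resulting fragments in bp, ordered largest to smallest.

PstI sites (CTGCAG) start at positions 35, 108.
PstI cuts after base 5 of each site (before the last base), so after positions 39, 112.
Circular molecule, 2 cuts → 2 fragments:
  40–112 → 73 bp
  113–157 then 1–39 → 45 + 39 = 84 bp
Sorted largest to smallest: 84, 73 bp.

84, 73 bp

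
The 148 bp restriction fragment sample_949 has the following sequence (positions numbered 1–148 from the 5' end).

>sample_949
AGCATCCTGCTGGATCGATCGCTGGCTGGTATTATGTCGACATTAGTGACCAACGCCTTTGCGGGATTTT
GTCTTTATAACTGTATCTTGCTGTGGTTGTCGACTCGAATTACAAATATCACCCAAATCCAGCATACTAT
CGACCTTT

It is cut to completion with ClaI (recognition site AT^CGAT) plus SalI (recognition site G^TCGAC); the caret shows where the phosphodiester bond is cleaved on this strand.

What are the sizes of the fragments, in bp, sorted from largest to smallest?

63, 49, 21, 15 bp

The ClaI site (ATCGAT) starts at position 14.
ClaI cuts after base 2 of each site, so after position 15.
SalI sites (GTCGAC) start at positions 36, 99.
SalI cuts after the first base of each site, so after positions 36, 99.
Combined cut positions: 15, 36, 99.
Linear molecule, 3 cuts → 4 fragments:
  1–15 → 15 bp
  16–36 → 21 bp
  37–99 → 63 bp
  100–148 → 49 bp
Sorted largest to smallest: 63, 49, 21, 15 bp.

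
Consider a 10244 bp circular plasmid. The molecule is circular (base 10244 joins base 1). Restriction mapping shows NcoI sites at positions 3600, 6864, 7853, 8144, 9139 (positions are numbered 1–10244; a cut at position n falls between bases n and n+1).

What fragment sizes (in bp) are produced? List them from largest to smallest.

Circular molecule, 5 cuts → 5 fragments:
  6864 − 3600 = 3264 bp
  7853 − 6864 = 989 bp
  8144 − 7853 = 291 bp
  9139 − 8144 = 995 bp
  wrap: 10244 − 9139 + 3600 = 4705 bp
Sorted largest to smallest: 4705, 3264, 995, 989, 291 bp.

4705, 3264, 995, 989, 291 bp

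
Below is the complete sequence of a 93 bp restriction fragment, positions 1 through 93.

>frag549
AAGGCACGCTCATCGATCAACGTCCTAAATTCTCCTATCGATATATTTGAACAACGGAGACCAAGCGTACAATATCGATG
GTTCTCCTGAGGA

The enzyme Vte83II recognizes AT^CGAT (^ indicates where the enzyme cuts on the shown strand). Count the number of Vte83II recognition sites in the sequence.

3

ATCGAT occurs starting at positions 12, 37, 74.
Vte83II cuts at 3 sites.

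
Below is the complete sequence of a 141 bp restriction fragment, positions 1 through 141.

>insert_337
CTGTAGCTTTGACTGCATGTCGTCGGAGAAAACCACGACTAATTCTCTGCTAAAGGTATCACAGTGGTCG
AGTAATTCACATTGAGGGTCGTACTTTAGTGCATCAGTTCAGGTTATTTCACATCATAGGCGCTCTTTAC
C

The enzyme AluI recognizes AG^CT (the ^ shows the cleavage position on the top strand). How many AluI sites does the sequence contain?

AGCT occurs starting at position 5.
AluI cuts at 1 site.

1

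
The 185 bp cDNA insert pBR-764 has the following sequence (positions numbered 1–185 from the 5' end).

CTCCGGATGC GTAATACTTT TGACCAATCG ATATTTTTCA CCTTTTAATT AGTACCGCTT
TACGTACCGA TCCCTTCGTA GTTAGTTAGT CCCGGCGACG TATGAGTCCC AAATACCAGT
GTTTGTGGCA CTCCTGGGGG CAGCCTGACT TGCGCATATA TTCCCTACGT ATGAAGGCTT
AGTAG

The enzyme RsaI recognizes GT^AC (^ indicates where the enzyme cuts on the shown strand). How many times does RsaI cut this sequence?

2

GTAC occurs starting at positions 52, 64.
RsaI cuts at 2 sites.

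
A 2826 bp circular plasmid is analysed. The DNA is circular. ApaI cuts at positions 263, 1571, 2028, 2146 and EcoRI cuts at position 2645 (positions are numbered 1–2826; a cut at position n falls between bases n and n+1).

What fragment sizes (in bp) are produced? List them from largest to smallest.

1308, 499, 457, 444, 118 bp

Combined cut positions (sorted): 263, 1571, 2028, 2146, 2645.
Circular molecule, 5 cuts → 5 fragments:
  1571 − 263 = 1308 bp
  2028 − 1571 = 457 bp
  2146 − 2028 = 118 bp
  2645 − 2146 = 499 bp
  wrap: 2826 − 2645 + 263 = 444 bp
Sorted largest to smallest: 1308, 499, 457, 444, 118 bp.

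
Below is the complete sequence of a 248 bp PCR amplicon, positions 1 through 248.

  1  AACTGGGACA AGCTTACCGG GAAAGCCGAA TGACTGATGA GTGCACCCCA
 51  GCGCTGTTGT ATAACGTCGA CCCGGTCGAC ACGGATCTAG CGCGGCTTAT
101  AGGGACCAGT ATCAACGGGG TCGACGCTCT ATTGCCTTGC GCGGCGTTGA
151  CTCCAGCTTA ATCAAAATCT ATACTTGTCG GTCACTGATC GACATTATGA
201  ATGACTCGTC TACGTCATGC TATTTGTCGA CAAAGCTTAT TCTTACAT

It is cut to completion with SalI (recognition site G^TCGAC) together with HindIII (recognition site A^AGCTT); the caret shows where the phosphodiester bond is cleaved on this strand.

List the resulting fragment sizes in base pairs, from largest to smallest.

SalI sites (GTCGAC) start at positions 66, 75, 120, 226.
SalI cuts after the first base of each site, so after positions 66, 75, 120, 226.
HindIII sites (AAGCTT) start at positions 10, 233.
HindIII cuts after the first base of each site, so after positions 10, 233.
Combined cut positions: 10, 66, 75, 120, 226, 233.
Linear molecule, 6 cuts → 7 fragments:
  1–10 → 10 bp
  11–66 → 56 bp
  67–75 → 9 bp
  76–120 → 45 bp
  121–226 → 106 bp
  227–233 → 7 bp
  234–248 → 15 bp
Sorted largest to smallest: 106, 56, 45, 15, 10, 9, 7 bp.

106, 56, 45, 15, 10, 9, 7 bp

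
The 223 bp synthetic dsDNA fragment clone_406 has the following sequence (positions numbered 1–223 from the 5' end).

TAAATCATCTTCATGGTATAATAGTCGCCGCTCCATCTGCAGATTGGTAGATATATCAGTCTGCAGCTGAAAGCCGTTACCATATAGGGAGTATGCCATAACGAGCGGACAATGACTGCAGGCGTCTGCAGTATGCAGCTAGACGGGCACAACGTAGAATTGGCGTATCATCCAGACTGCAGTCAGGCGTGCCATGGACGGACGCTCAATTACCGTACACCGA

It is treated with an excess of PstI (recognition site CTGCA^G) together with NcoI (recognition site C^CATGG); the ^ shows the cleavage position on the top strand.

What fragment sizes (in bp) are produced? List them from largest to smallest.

PstI sites (CTGCAG) start at positions 37, 61, 116, 126, 177.
PstI cuts after base 5 of each site (before the last base), so after positions 41, 65, 120, 130, 181.
The NcoI site (CCATGG) starts at position 192.
NcoI cuts after the first base of each site, so after position 192.
Combined cut positions: 41, 65, 120, 130, 181, 192.
Linear molecule, 6 cuts → 7 fragments:
  1–41 → 41 bp
  42–65 → 24 bp
  66–120 → 55 bp
  121–130 → 10 bp
  131–181 → 51 bp
  182–192 → 11 bp
  193–223 → 31 bp
Sorted largest to smallest: 55, 51, 41, 31, 24, 11, 10 bp.

55, 51, 41, 31, 24, 11, 10 bp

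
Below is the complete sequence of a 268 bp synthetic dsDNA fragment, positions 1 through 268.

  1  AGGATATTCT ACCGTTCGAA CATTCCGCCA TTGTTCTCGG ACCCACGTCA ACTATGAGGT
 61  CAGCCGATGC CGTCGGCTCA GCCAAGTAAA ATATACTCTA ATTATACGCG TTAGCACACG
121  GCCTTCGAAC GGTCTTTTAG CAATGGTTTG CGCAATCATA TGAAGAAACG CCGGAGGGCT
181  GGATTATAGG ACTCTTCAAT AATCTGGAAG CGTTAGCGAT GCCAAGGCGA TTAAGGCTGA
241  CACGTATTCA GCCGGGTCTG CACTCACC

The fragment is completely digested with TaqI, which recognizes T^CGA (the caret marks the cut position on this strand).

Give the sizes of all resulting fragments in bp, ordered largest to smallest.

TaqI sites (TCGA) start at positions 16, 125.
TaqI cuts after the first base of each site, so after positions 16, 125.
Linear molecule, 2 cuts → 3 fragments:
  1–16 → 16 bp
  17–125 → 109 bp
  126–268 → 143 bp
Sorted largest to smallest: 143, 109, 16 bp.

143, 109, 16 bp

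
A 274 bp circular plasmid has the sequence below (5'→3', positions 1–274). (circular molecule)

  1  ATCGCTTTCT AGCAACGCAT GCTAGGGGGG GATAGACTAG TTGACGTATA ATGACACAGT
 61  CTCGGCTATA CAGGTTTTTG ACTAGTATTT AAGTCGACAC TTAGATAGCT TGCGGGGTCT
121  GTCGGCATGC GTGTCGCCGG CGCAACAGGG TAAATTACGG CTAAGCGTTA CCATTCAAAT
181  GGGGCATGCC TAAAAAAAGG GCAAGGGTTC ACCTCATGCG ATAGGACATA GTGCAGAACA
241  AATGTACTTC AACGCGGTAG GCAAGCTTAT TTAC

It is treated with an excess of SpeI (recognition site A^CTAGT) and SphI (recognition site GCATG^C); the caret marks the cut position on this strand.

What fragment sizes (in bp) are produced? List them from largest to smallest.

107, 59, 48, 45, 15 bp

SpeI sites (ACTAGT) start at positions 36, 81.
SpeI cuts after the first base of each site, so after positions 36, 81.
SphI sites (GCATGC) start at positions 17, 125, 184.
SphI cuts after base 5 of each site (before the last base), so after positions 21, 129, 188.
Combined cut positions: 21, 36, 81, 129, 188.
Circular molecule, 5 cuts → 5 fragments:
  22–36 → 15 bp
  37–81 → 45 bp
  82–129 → 48 bp
  130–188 → 59 bp
  189–274 then 1–21 → 86 + 21 = 107 bp
Sorted largest to smallest: 107, 59, 48, 45, 15 bp.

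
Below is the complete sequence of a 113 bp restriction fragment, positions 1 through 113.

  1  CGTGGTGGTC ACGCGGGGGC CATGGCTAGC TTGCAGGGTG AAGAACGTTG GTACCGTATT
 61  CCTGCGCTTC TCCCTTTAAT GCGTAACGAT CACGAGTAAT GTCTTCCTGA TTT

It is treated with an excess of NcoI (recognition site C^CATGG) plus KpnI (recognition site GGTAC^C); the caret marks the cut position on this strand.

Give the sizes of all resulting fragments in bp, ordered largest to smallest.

59, 34, 20 bp

The NcoI site (CCATGG) starts at position 20.
NcoI cuts after the first base of each site, so after position 20.
The KpnI site (GGTACC) starts at position 50.
KpnI cuts after base 5 of each site (before the last base), so after position 54.
Combined cut positions: 20, 54.
Linear molecule, 2 cuts → 3 fragments:
  1–20 → 20 bp
  21–54 → 34 bp
  55–113 → 59 bp
Sorted largest to smallest: 59, 34, 20 bp.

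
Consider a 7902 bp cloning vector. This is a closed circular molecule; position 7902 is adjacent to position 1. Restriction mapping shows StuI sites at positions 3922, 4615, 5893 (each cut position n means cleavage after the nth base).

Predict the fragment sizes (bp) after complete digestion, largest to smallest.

Circular molecule, 3 cuts → 3 fragments:
  4615 − 3922 = 693 bp
  5893 − 4615 = 1278 bp
  wrap: 7902 − 5893 + 3922 = 5931 bp
Sorted largest to smallest: 5931, 1278, 693 bp.

5931, 1278, 693 bp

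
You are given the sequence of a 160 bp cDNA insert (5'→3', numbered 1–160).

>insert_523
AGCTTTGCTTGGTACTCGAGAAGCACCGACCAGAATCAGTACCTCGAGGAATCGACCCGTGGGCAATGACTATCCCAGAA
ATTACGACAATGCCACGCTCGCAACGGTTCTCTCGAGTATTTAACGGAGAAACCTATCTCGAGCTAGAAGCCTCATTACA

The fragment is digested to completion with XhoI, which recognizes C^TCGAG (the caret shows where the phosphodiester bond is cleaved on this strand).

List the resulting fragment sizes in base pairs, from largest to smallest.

XhoI sites (CTCGAG) start at positions 15, 43, 112, 138.
XhoI cuts after the first base of each site, so after positions 15, 43, 112, 138.
Linear molecule, 4 cuts → 5 fragments:
  1–15 → 15 bp
  16–43 → 28 bp
  44–112 → 69 bp
  113–138 → 26 bp
  139–160 → 22 bp
Sorted largest to smallest: 69, 28, 26, 22, 15 bp.

69, 28, 26, 22, 15 bp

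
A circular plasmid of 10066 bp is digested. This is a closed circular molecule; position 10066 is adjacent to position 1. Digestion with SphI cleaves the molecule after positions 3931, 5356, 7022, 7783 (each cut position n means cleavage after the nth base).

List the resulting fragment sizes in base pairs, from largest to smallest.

Circular molecule, 4 cuts → 4 fragments:
  5356 − 3931 = 1425 bp
  7022 − 5356 = 1666 bp
  7783 − 7022 = 761 bp
  wrap: 10066 − 7783 + 3931 = 6214 bp
Sorted largest to smallest: 6214, 1666, 1425, 761 bp.

6214, 1666, 1425, 761 bp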